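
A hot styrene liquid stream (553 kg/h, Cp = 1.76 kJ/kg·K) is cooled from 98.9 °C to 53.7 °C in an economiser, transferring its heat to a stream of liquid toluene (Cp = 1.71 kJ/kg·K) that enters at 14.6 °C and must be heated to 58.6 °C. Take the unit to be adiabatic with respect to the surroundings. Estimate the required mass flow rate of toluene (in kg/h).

Heat released by hot stream: Q = 553 × 1.76 × (98.9 − 53.7) = 43992 kJ/h
Energy balance on cold side (adiabatic exchanger): Q = ṁ_c·Cp_c·(T_c,out − T_c,in)
ṁ_c = 43992 / [1.71 × (58.6 − 14.6)] = 584.69 kg/h

ṁ_c = 585 kg/h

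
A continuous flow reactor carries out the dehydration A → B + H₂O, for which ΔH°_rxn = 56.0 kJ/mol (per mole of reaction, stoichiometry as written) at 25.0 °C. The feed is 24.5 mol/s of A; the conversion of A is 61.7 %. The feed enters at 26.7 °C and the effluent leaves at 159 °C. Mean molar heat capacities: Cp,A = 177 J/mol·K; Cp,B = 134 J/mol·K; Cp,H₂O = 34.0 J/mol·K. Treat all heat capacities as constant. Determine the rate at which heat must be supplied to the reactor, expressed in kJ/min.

Q_in = 84100 kJ/min

Extent of reaction ξ = 0.617 × 24.5 = 15.117 mol/s
Reaction term: ξ·ΔH°_rxn = 15.117 × 56.0 = 846.52 kJ/s
Sensible, feed 26.7→25 °C: -7.372 kJ/s
Outlet flows (mol/s): A 9.3835, B 15.117, H₂O 15.117
Sensible, products 25→159 °C: 562.86 kJ/s
Q = ΔH = 1402 kJ/s = 1402 kW
Heat supplied = 84121 kJ/min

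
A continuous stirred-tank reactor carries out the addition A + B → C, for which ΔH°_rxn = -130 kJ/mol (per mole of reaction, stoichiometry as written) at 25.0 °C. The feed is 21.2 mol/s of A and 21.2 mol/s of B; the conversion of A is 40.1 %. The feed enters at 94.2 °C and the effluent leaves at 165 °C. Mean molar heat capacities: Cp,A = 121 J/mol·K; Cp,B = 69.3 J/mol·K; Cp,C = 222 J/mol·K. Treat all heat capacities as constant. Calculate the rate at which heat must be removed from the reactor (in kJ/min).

Extent of reaction ξ = 0.401 × 21.2 = 8.5012 mol/s
Reaction term: ξ·ΔH°_rxn = 8.5012 × -130 = -1105.2 kJ/s
Sensible, feed 94.2→25 °C: -279.18 kJ/s
Outlet flows (mol/s): A 12.699, B 12.699, C 8.5012
Sensible, products 25→165 °C: 602.54 kJ/s
Q = ΔH = -781.79 kJ/s = -781.79 kW
Heat removed = 46908 kJ/min

Q_out = 46900 kJ/min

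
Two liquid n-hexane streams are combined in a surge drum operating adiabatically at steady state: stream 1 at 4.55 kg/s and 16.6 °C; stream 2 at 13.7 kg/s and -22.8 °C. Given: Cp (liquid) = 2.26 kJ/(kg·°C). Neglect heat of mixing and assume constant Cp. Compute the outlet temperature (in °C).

T_out = -13.0 °C

Adiabatic, steady state ⇒ Σ ṁᵢCp,ᵢ(T_out − Tᵢ) = 0
T_out = Σ ṁᵢCp,ᵢTᵢ / Σ ṁᵢCp,ᵢ
      = -535.24 / 41.245 = -12.977 °C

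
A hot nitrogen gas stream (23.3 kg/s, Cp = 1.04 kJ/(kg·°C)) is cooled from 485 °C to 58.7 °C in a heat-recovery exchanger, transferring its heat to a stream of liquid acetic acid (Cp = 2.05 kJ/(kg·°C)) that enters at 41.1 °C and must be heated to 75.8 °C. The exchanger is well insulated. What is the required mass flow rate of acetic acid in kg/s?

ṁ_c = 145 kg/s

Heat released by hot stream: Q = 23.3 × 1.04 × (485 − 58.7) = 10330 kJ/s
Energy balance on cold side (adiabatic exchanger): Q = ṁ_c·Cp_c·(T_c,out − T_c,in)
ṁ_c = 10330 / [2.05 × (75.8 − 41.1)] = 145.22 kg/s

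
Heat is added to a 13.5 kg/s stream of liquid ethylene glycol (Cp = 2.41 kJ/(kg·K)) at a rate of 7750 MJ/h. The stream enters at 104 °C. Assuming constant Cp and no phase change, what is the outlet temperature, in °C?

T_out = 170 °C

Q = 7750 MJ/h = 2152.8 kJ/s
ΔT = Q/(ṁ·Cp) = 2152.8/(13.5×2.41) = 66.168 K
T_out = 104 + 66.168 = 170.17 °C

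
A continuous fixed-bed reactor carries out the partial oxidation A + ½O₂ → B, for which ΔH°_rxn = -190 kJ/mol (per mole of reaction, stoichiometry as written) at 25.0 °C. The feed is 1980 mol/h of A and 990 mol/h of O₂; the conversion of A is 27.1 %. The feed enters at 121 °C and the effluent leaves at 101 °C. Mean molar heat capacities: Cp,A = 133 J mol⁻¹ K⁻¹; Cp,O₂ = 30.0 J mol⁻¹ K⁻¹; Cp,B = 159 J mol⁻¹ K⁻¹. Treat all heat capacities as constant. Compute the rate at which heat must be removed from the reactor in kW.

Extent of reaction ξ = 0.271 × 1980 = 536.58 mol/h
Reaction term: ξ·ΔH°_rxn = 536.58 × -190 = -101950 kJ/h
Sensible, feed 121→25 °C: -28132 kJ/h
Outlet flows (mol/h): A 1443.4, O₂ 721.71, B 536.58
Sensible, products 25→101 °C: 22720 kJ/h
Q = ΔH = -107360 kJ/h = -29.823 kW
Heat removed = 29.823 kW

Q_out = 29.8 kW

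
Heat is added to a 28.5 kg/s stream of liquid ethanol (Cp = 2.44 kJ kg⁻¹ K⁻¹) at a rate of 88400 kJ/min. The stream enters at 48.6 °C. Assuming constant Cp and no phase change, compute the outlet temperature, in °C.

Q = 88400 kJ/min = 1473.3 kJ/s
ΔT = Q/(ṁ·Cp) = 1473.3/(28.5×2.44) = 21.187 K
T_out = 48.6 + 21.187 = 69.787 °C

T_out = 69.8 °C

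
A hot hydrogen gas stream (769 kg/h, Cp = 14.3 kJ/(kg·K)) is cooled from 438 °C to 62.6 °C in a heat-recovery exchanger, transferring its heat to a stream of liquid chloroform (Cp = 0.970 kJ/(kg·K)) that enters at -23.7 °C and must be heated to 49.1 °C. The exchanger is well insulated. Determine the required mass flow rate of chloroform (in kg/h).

Heat released by hot stream: Q = 769 × 14.3 × (438 − 62.6) = 4.1282e+06 kJ/h
Energy balance on cold side (adiabatic exchanger): Q = ṁ_c·Cp_c·(T_c,out − T_c,in)
ṁ_c = 4.1282e+06 / [0.970 × (49.1 − -23.7)] = 58459 kg/h

ṁ_c = 58500 kg/h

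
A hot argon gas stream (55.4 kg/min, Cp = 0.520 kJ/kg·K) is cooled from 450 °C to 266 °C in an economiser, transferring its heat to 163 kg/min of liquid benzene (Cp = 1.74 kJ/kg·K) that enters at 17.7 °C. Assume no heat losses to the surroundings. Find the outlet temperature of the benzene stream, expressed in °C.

T_c,out = 36.4 °C

Heat released by hot stream: Q = 55.4 × 0.520 × (450 − 266) = 5300.7 kJ/min
Energy balance on cold side (adiabatic exchanger): Q = ṁ_c·Cp_c·(T_c,out − T_c,in)
T_c,out = 17.7 + 5300.7/(163 × 1.74) = 36.389 °C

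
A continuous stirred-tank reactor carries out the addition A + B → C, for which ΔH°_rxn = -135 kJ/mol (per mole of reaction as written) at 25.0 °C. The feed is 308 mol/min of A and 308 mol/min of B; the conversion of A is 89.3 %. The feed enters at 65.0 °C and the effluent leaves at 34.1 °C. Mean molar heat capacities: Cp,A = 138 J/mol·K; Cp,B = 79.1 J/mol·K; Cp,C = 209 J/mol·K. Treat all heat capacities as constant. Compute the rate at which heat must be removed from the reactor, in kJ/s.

Extent of reaction ξ = 0.893 × 308 = 275.04 mol/min
Reaction term: ξ·ΔH°_rxn = 275.04 × -135 = -37131 kJ/min
Sensible, feed 65.0→25 °C: -2674.7 kJ/min
Outlet flows (mol/min): A 32.956, B 32.956, C 275.04
Sensible, products 25→34.1 °C: 588.21 kJ/min
Q = ΔH = -39217 kJ/min = -653.62 kW
Heat removed = 653.62 kJ/s

Q_out = 654 kJ/s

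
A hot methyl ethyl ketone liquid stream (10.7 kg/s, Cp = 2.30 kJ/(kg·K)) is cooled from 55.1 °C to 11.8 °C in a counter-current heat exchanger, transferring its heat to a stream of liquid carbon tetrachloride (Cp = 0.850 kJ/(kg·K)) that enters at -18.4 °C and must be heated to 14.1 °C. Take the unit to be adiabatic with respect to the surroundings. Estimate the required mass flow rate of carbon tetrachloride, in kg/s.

ṁ_c = 38.6 kg/s

Heat released by hot stream: Q = 10.7 × 2.30 × (55.1 − 11.8) = 1065.6 kJ/s
Energy balance on cold side (adiabatic exchanger): Q = ṁ_c·Cp_c·(T_c,out − T_c,in)
ṁ_c = 1065.6 / [0.850 × (14.1 − -18.4)] = 38.574 kg/s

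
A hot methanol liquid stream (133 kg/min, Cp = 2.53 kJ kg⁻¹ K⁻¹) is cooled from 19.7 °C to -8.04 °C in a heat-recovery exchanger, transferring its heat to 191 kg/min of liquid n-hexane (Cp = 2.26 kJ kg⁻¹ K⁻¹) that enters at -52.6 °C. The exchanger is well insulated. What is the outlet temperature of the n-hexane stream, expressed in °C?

Heat released by hot stream: Q = 133 × 2.53 × (19.7 − -8.04) = 9334.2 kJ/min
Energy balance on cold side (adiabatic exchanger): Q = ṁ_c·Cp_c·(T_c,out − T_c,in)
T_c,out = -52.6 + 9334.2/(191 × 2.26) = -30.976 °C

T_c,out = -31.0 °C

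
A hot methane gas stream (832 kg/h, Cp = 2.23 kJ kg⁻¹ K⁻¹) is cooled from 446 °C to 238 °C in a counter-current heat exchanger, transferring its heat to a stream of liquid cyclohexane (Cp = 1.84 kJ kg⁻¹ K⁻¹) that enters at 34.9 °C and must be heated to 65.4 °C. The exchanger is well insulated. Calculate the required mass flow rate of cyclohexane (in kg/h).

Heat released by hot stream: Q = 832 × 2.23 × (446 − 238) = 385910 kJ/h
Energy balance on cold side (adiabatic exchanger): Q = ṁ_c·Cp_c·(T_c,out − T_c,in)
ṁ_c = 385910 / [1.84 × (65.4 − 34.9)] = 6876.6 kg/h

ṁ_c = 6880 kg/h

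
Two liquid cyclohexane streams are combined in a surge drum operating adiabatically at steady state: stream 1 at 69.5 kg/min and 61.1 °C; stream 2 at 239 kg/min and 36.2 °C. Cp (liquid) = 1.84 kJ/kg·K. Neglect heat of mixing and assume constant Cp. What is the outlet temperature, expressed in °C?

T_out = 41.8 °C

Energy balance with Q = 0: Σ ṁᵢCp,ᵢ(T_out − Tᵢ) = 0
Σ ṁᵢCp,ᵢTᵢ = 69.5×1.84×61.1 + 239×1.84×36.2 = 23733
Σ ṁᵢCp,ᵢ = 69.5×1.84 + 239×1.84 = 567.64
T_out = 23733 / 567.64 = 41.81 °C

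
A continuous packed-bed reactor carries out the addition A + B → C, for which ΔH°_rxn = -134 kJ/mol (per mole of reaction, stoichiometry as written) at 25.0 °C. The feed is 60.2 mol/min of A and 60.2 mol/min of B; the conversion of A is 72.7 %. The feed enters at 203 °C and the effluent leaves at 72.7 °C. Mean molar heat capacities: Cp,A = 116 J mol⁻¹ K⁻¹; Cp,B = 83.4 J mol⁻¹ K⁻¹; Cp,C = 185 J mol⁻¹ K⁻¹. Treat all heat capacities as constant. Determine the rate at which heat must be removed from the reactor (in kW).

Q_out = 124 kW

Extent of reaction ξ = 0.727 × 60.2 = 43.765 mol/min
Reaction term: ξ·ΔH°_rxn = 43.765 × -134 = -5864.6 kJ/min
Sensible, feed 203→25 °C: -2136.7 kJ/min
Outlet flows (mol/min): A 16.435, B 16.435, C 43.765
Sensible, products 25→72.7 °C: 542.52 kJ/min
Q = ΔH = -7458.7 kJ/min = -124.31 kW
Heat removed = 124.31 kW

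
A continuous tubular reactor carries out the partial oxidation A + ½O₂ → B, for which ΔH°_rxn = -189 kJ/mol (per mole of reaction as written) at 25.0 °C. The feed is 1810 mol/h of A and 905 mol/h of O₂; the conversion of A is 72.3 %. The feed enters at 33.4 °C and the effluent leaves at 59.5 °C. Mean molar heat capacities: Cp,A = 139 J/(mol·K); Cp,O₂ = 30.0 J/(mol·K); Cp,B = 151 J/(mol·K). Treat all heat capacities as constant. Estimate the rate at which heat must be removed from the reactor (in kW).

Q_out = 66.7 kW

Extent of reaction ξ = 0.723 × 1810 = 1308.6 mol/h
Reaction term: ξ·ΔH°_rxn = 1308.6 × -189 = -247330 kJ/h
Sensible, feed 33.4→25 °C: -2341.4 kJ/h
Outlet flows (mol/h): A 501.37, O₂ 250.69, B 1308.6
Sensible, products 25→59.5 °C: 9481.1 kJ/h
Q = ΔH = -240190 kJ/h = -66.72 kW
Heat removed = 66.72 kW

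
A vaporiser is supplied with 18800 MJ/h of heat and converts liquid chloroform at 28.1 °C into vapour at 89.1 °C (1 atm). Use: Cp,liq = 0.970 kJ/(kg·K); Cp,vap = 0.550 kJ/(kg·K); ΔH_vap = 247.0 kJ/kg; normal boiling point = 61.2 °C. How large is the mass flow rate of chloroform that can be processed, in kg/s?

ṁ = 17.7 kg/s

Δh = 0.970×(61.2−28.1) + 247.0 + 0.550×(89.1−61.2) = 294.45 kJ/kg
Q = 18800 MJ/h = 5222.2 kJ/s = 5222.2 kJ/s
ṁ = Q/Δh = 5222.2 / 294.45 = 17.735 kg/s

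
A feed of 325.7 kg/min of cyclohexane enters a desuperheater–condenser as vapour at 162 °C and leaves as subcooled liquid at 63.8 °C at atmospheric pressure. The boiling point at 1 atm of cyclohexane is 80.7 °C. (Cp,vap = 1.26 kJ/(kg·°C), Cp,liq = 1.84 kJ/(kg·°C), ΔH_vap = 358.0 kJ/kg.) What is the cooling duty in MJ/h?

Q_c = 9610 MJ/h

vapour 162→80.7 °C: -102.44 kJ/kg
condensation at 80.7 °C: -358 kJ/kg
liquid 80.7→63.8 °C: -31.096 kJ/kg
Δh = -102.44 + -358 + -31.096 = -491.53 kJ/kg
Q = ṁ·Δh = 325.7 kg/min × -491.53 kJ/kg = -160090 kJ/min
|Q| = 2668.2 kW = 9605.6 MJ/h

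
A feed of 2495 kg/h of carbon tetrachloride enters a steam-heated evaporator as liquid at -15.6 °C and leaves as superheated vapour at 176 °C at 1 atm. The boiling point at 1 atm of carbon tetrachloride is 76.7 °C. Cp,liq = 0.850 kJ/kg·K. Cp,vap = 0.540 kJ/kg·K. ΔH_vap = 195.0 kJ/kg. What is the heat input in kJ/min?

Q = 13600 kJ/min

liquid -15.6→76.7 °C: 78.455 kJ/kg
vaporisation at 76.7 °C: 195 kJ/kg
vapour 76.7→176 °C: 53.622 kJ/kg
Δh = 78.455 + 195 + 53.622 = 327.08 kJ/kg
Q = ṁ·Δh = 2495 kg/h × 327.08 kJ/kg = 816060 kJ/h
|Q| = 226.68 kW = 13601 kJ/min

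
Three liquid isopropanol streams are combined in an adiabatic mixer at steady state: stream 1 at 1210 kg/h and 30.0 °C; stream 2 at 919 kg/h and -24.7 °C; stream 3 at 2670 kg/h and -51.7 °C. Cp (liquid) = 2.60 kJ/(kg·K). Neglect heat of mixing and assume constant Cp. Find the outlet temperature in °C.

Adiabatic, steady state ⇒ Σ ṁᵢCp,ᵢ(T_out − Tᵢ) = 0
T_out = Σ ṁᵢCp,ᵢTᵢ / Σ ṁᵢCp,ᵢ
      = -323540 / 12477 = -25.93 °C

T_out = -25.9 °C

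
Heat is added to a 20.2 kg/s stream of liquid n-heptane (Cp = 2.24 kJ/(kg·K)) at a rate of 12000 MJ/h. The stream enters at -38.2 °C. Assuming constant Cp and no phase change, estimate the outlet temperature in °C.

Q = 12000 MJ/h = 3333.3 kJ/s
ΔT = Q/(ṁ·Cp) = 3333.3/(20.2×2.24) = 73.668 K
T_out = -38.2 + 73.668 = 35.468 °C

T_out = 35.5 °C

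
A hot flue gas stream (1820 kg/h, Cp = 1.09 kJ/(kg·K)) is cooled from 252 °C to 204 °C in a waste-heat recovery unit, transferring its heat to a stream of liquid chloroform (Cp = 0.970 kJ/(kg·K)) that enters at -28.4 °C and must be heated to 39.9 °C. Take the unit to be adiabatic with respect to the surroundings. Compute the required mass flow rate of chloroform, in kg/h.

ṁ_c = 1440 kg/h

Heat released by hot stream: Q = 1820 × 1.09 × (252 − 204) = 95222 kJ/h
Energy balance on cold side (adiabatic exchanger): Q = ṁ_c·Cp_c·(T_c,out − T_c,in)
ṁ_c = 95222 / [0.970 × (39.9 − -28.4)] = 1437.3 kg/h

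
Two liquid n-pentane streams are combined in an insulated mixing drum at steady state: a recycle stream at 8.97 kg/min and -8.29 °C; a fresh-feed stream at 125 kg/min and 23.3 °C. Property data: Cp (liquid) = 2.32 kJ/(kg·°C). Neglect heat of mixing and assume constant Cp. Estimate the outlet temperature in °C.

Adiabatic, steady state ⇒ Σ ṁᵢCp,ᵢ(T_out − Tᵢ) = 0
T_out = Σ ṁᵢCp,ᵢTᵢ / Σ ṁᵢCp,ᵢ
      = 6584.5 / 310.81 = 21.185 °C

T_out = 21.2 °C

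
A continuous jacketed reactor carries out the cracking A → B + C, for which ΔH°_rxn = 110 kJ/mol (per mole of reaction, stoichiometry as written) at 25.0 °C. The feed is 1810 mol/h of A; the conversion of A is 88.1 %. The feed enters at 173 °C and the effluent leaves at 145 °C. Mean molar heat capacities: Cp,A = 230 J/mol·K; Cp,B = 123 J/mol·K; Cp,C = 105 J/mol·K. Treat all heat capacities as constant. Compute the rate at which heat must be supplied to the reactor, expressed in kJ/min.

Extent of reaction ξ = 0.881 × 1810 = 1594.6 mol/h
Reaction term: ξ·ΔH°_rxn = 1594.6 × 110 = 175410 kJ/h
Sensible, feed 173→25 °C: -61612 kJ/h
Outlet flows (mol/h): A 215.39, B 1594.6, C 1594.6
Sensible, products 25→145 °C: 49573 kJ/h
Q = ΔH = 163370 kJ/h = 45.38 kW
Heat supplied = 2722.8 kJ/min

Q_in = 2720 kJ/min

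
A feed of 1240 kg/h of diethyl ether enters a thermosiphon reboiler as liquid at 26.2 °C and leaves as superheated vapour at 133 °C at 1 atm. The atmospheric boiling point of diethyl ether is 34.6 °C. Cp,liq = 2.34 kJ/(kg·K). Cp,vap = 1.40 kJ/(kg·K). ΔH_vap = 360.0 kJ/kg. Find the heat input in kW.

Q = 178 kW

liquid 26.2→34.6 °C: 19.656 kJ/kg
vaporisation at 34.6 °C: 360 kJ/kg
vapour 34.6→133 °C: 137.76 kJ/kg
Δh = 19.656 + 360 + 137.76 = 517.42 kJ/kg
Q = ṁ·Δh = 1240 kg/h × 517.42 kJ/kg = 641600 kJ/h
|Q| = 178.22 kW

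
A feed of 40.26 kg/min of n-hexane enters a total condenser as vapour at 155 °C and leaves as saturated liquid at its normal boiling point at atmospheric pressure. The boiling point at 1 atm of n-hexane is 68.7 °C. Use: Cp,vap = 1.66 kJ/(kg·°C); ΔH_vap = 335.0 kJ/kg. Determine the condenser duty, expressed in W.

Q_c = 321000 W

vapour 155→68.7 °C: -143.26 kJ/kg
condensation at 68.7 °C: -335 kJ/kg
Δh = -143.26 + -335 = -478.26 kJ/kg
Q = ṁ·Δh = 40.26 kg/min × -478.26 kJ/kg = -19255 kJ/min
|Q| = 320.91 kW = 320910 W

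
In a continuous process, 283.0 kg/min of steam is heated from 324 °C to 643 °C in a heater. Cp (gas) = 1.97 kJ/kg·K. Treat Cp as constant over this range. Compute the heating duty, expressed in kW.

Q = 2960 kW

Q = ṁ·Cp·ΔT = 283.0 × 1.97 × (643 − 324) = 177850 kJ/min
Converting: 177850 / 60 s = 2964.1 kW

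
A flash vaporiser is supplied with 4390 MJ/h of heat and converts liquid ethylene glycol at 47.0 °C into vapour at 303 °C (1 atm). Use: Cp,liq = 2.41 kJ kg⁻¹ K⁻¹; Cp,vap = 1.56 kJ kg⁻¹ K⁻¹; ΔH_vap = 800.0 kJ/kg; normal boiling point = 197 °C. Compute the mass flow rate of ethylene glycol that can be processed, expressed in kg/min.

Δh = 2.41×(197−47.0) + 800.0 + 1.56×(303−197) = 1326.9 kJ/kg
Q = 4390 MJ/h = 1219.4 kJ/s = 73167 kJ/min
ṁ = Q/Δh = 73167 / 1326.9 = 55.143 kg/min

ṁ = 55.1 kg/min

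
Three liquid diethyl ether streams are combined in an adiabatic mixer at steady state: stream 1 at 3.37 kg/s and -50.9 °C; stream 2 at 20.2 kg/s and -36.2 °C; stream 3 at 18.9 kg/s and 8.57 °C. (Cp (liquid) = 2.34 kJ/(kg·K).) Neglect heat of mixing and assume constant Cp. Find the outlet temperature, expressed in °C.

T_out = -17.4 °C

Adiabatic, steady state ⇒ Σ ṁᵢCp,ᵢ(T_out − Tᵢ) = 0
Σ ṁᵢCp,ᵢTᵢ = 3.37×2.34×-50.9 + 20.2×2.34×-36.2 + 18.9×2.34×8.57 = -1733.5
Σ ṁᵢCp,ᵢ = 3.37×2.34 + 20.2×2.34 + 18.9×2.34 = 99.38
T_out = -1733.5 / 99.38 = -17.443 °C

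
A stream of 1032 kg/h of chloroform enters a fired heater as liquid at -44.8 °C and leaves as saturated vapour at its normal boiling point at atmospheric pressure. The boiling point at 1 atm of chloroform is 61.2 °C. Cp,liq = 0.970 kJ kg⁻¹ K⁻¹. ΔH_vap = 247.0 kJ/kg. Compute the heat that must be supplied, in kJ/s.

Q = 100 kJ/s

liquid -44.8→61.2 °C: 102.82 kJ/kg
vaporisation at 61.2 °C: 247 kJ/kg
Δh = 102.82 + 247 = 349.82 kJ/kg
Q = ṁ·Δh = 1032 kg/h × 349.82 kJ/kg = 361010 kJ/h
|Q| = 100.28 kW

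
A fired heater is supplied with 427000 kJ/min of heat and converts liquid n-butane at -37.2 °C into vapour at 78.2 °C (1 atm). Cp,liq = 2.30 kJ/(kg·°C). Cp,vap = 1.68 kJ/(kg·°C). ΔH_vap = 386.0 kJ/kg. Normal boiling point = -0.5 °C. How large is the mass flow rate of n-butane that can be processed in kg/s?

ṁ = 11.8 kg/s

Δh = 2.30×(-0.5−-37.2) + 386.0 + 1.68×(78.2−-0.5) = 602.63 kJ/kg
Q = 427000 kJ/min = 7116.7 kJ/s = 7116.7 kJ/s
ṁ = Q/Δh = 7116.7 / 602.63 = 11.809 kg/s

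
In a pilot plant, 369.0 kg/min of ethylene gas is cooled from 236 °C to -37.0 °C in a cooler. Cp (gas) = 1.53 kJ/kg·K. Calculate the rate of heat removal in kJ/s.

Q = ṁ·Cp·ΔT = 369.0 × 1.53 × (-37.0 − 236) = -154130 kJ/min
Converting: 154130 / 60 s = 2568.8 kW

Q_c = 2570 kJ/s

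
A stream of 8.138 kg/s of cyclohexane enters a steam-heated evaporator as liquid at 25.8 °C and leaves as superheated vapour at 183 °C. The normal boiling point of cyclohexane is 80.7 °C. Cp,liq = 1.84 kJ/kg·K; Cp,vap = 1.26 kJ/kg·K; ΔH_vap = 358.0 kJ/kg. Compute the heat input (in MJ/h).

liquid 25.8→80.7 °C: 101.02 kJ/kg
vaporisation at 80.7 °C: 358 kJ/kg
vapour 80.7→183 °C: 128.9 kJ/kg
Δh = 101.02 + 358 + 128.9 = 587.91 kJ/kg
Q = ṁ·Δh = 8.138 kg/s × 587.91 kJ/kg = 4784.4 kJ/s
|Q| = 4784.4 kW = 17224 MJ/h

Q = 17200 MJ/h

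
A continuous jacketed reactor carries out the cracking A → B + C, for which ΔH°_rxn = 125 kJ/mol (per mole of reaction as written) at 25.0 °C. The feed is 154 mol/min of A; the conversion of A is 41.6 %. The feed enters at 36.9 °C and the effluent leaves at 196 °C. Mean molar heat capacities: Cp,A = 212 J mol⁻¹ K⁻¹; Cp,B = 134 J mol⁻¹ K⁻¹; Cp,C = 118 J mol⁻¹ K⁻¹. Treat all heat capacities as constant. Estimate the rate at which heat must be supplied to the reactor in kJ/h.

Q_in = 818000 kJ/h

Extent of reaction ξ = 0.416 × 154 = 64.064 mol/min
Reaction term: ξ·ΔH°_rxn = 64.064 × 125 = 8008 kJ/min
Sensible, feed 36.9→25 °C: -388.51 kJ/min
Outlet flows (mol/min): A 89.936, B 64.064, C 64.064
Sensible, products 25→196 °C: 6021 kJ/min
Q = ΔH = 13640 kJ/min = 227.34 kW
Heat supplied = 818430 kJ/h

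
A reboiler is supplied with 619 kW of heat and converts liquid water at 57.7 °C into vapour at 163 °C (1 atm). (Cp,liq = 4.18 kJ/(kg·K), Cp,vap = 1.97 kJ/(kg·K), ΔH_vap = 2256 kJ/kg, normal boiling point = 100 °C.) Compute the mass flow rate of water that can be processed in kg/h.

ṁ = 872 kg/h

Δh = 4.18×(100−57.7) + 2256 + 1.97×(163−100) = 2556.9 kJ/kg
Q = 619 kW = 619 kJ/s = 2.2284e+06 kJ/h
ṁ = Q/Δh = 2.2284e+06 / 2556.9 = 871.52 kg/h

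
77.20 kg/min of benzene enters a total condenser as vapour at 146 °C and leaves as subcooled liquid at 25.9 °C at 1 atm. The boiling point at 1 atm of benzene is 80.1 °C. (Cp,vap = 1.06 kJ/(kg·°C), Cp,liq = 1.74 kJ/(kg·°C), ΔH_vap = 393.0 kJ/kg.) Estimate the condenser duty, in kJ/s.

vapour 146→80.1 °C: -69.854 kJ/kg
condensation at 80.1 °C: -393 kJ/kg
liquid 80.1→25.9 °C: -94.308 kJ/kg
Δh = -69.854 + -393 + -94.308 = -557.16 kJ/kg
Q = ṁ·Δh = 77.20 kg/min × -557.16 kJ/kg = -43013 kJ/min
|Q| = 716.88 kW

Q_c = 717 kJ/s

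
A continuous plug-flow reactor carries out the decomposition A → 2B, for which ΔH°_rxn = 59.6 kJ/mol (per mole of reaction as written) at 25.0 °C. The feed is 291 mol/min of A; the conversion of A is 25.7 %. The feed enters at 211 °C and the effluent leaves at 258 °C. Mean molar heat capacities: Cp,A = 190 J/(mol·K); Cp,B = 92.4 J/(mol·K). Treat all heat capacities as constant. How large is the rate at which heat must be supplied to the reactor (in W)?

Extent of reaction ξ = 0.257 × 291 = 74.787 mol/min
Reaction term: ξ·ΔH°_rxn = 74.787 × 59.6 = 4457.3 kJ/min
Sensible, feed 211→25 °C: -10284 kJ/min
Outlet flows (mol/min): A 216.21, B 149.57
Sensible, products 25→258 °C: 12792 kJ/min
Q = ΔH = 6965.3 kJ/min = 116.09 kW
Heat supplied = 116090 W

Q_in = 116000 W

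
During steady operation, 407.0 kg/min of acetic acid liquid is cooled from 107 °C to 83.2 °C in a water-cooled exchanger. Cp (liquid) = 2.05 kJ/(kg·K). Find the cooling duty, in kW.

Q = ṁ·Cp·ΔT = 407.0 × 2.05 × (83.2 − 107) = -19858 kJ/min
Converting: 19858 / 60 s = 330.96 kW

Q_c = 331 kW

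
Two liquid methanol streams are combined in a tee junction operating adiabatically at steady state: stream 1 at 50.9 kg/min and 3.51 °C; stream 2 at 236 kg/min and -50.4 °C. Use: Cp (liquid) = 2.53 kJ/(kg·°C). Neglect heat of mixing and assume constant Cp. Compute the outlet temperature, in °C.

T_out = -40.8 °C

No heat crosses the boundary, so H_out = H_in.
T_out = Σ ṁᵢCp,ᵢTᵢ / Σ ṁᵢCp,ᵢ
      = -29641 / 725.86 = -40.836 °C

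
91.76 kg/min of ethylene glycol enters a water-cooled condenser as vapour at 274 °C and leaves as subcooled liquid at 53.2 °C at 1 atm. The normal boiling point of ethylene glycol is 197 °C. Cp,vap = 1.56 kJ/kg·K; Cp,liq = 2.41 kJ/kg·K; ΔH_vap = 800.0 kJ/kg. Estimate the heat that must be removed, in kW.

Q_c = 1940 kW

vapour 274→197 °C: -120.12 kJ/kg
condensation at 197 °C: -800 kJ/kg
liquid 197→53.2 °C: -346.56 kJ/kg
Δh = -120.12 + -800 + -346.56 = -1266.7 kJ/kg
Q = ṁ·Δh = 91.76 kg/min × -1266.7 kJ/kg = -116230 kJ/min
|Q| = 1937.2 kW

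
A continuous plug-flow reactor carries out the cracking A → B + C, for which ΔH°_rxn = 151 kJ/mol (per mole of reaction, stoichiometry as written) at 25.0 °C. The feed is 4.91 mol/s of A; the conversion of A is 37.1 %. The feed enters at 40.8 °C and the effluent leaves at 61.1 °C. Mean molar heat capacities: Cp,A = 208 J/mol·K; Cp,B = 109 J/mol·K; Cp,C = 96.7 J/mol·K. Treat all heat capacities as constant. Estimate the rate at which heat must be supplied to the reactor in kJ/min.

Extent of reaction ξ = 0.371 × 4.91 = 1.8216 mol/s
Reaction term: ξ·ΔH°_rxn = 1.8216 × 151 = 275.06 kJ/s
Sensible, feed 40.8→25 °C: -16.136 kJ/s
Outlet flows (mol/s): A 3.0884, B 1.8216, C 1.8216
Sensible, products 25→61.1 °C: 36.717 kJ/s
Q = ΔH = 295.64 kJ/s = 295.64 kW
Heat supplied = 17739 kJ/min

Q_in = 17700 kJ/min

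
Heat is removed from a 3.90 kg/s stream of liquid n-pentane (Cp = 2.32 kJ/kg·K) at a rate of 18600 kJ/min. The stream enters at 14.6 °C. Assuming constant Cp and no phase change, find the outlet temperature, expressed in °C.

T_out = -19.7 °C

Q = 18600 kJ/min = 310 kJ/s
ΔT = Q/(ṁ·Cp) = 310/(3.90×2.32) = 34.262 K
T_out = 14.6 − 34.262 = -19.662 °C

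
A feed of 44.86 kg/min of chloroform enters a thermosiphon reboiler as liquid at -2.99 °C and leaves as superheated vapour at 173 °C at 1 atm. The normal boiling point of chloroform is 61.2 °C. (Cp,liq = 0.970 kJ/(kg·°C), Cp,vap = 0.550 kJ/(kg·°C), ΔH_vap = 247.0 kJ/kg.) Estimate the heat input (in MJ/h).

Q = 998 MJ/h

liquid -2.99→61.2 °C: 62.264 kJ/kg
vaporisation at 61.2 °C: 247 kJ/kg
vapour 61.2→173 °C: 61.49 kJ/kg
Δh = 62.264 + 247 + 61.49 = 370.75 kJ/kg
Q = ṁ·Δh = 44.86 kg/min × 370.75 kJ/kg = 16632 kJ/min
|Q| = 277.2 kW = 997.92 MJ/h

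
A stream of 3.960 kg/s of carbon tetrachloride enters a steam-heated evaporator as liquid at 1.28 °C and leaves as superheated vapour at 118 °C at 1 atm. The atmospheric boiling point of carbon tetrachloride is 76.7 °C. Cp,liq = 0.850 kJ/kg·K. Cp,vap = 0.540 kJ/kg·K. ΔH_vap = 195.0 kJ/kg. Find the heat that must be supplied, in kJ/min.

liquid 1.28→76.7 °C: 64.107 kJ/kg
vaporisation at 76.7 °C: 195 kJ/kg
vapour 76.7→118 °C: 22.302 kJ/kg
Δh = 64.107 + 195 + 22.302 = 281.41 kJ/kg
Q = ṁ·Δh = 3.960 kg/s × 281.41 kJ/kg = 1114.4 kJ/s
|Q| = 1114.4 kW = 66863 kJ/min

Q = 66900 kJ/min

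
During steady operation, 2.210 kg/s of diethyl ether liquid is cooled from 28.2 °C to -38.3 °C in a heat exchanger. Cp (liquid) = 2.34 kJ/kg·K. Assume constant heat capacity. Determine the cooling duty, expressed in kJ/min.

Q = ṁ·Cp·ΔT = 2.210 × 2.34 × (-38.3 − 28.2) = -343.9 kJ/s
Cooling duty = 20634 kJ/min

Q_c = 20600 kJ/min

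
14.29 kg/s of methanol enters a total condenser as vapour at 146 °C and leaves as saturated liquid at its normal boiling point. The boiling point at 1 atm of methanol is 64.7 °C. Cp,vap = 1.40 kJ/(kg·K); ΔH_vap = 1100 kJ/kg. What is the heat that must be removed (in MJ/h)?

Q_c = 62400 MJ/h

vapour 146→64.7 °C: -113.82 kJ/kg
condensation at 64.7 °C: -1100 kJ/kg
Δh = -113.82 + -1100 = -1213.8 kJ/kg
Q = ṁ·Δh = 14.29 kg/s × -1213.8 kJ/kg = -17345 kJ/s
|Q| = 17345 kW = 62444 MJ/h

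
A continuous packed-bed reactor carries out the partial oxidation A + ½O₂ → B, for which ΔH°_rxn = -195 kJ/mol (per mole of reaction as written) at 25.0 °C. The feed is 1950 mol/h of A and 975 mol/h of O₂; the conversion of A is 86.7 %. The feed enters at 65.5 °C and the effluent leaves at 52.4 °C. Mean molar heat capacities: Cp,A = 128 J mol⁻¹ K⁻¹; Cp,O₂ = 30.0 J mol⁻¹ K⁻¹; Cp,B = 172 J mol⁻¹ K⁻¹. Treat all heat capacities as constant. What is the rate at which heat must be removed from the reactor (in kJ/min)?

Q_out = 5530 kJ/min

Extent of reaction ξ = 0.867 × 1950 = 1690.7 mol/h
Reaction term: ξ·ΔH°_rxn = 1690.7 × -195 = -329680 kJ/h
Sensible, feed 65.5→25 °C: -11293 kJ/h
Outlet flows (mol/h): A 259.35, O₂ 129.67, B 1690.7
Sensible, products 25→52.4 °C: 8983.9 kJ/h
Q = ΔH = -331990 kJ/h = -92.218 kW
Heat removed = 5533.1 kJ/min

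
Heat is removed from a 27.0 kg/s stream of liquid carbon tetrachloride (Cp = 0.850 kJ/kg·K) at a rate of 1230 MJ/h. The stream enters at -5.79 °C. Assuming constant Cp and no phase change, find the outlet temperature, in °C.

Q = 1230 MJ/h = 341.67 kJ/s
ΔT = Q/(ṁ·Cp) = 341.67/(27.0×0.850) = 14.887 K
T_out = -5.79 − 14.887 = -20.677 °C

T_out = -20.7 °C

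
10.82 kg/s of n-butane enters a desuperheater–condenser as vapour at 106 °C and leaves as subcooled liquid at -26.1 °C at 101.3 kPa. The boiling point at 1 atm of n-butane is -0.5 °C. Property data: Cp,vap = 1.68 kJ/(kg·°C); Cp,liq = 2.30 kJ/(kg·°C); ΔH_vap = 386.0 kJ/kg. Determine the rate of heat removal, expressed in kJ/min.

vapour 106→-0.5 °C: -178.92 kJ/kg
condensation at -0.5 °C: -386 kJ/kg
liquid -0.5→-26.1 °C: -58.88 kJ/kg
Δh = -178.92 + -386 + -58.88 = -623.8 kJ/kg
Q = ṁ·Δh = 10.82 kg/s × -623.8 kJ/kg = -6749.5 kJ/s
|Q| = 6749.5 kW = 404970 kJ/min

Q_c = 405000 kJ/min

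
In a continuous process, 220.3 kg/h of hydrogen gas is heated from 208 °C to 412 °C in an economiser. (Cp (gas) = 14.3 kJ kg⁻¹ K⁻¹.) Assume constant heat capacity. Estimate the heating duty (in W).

Q = 179000 W

Q = ṁ·Cp·ΔT = 220.3 × 14.3 × (412 − 208) = 642660 kJ/h
Converting: 642660 / 3600 s = 178.52 kW
Heating duty = 178520 W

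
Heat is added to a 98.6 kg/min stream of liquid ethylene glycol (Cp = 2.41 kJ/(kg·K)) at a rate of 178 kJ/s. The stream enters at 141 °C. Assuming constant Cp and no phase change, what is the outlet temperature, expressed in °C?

Q = 178 kJ/s = 10680 kJ/min
ΔT = Q/(ṁ·Cp) = 10680/(98.6×2.41) = 44.945 K
T_out = 141 + 44.945 = 185.94 °C

T_out = 186 °C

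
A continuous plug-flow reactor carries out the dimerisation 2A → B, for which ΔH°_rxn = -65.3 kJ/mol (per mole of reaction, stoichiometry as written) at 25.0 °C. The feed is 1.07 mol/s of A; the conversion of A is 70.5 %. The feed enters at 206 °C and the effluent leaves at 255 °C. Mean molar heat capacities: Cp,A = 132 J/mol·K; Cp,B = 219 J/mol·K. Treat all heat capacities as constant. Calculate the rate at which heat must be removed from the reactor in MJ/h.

Q_out = 77.8 MJ/h

Extent of reaction ξ = 0.705 × 1.07 / 2 = 0.37717 mol/s
Reaction term: ξ·ΔH°_rxn = 0.37717 × -65.3 = -24.63 kJ/s
Sensible, feed 206→25 °C: -25.564 kJ/s
Outlet flows (mol/s): A 0.31565, B 0.37717
Sensible, products 25→255 °C: 28.581 kJ/s
Q = ΔH = -21.613 kJ/s = -21.613 kW
Heat removed = 77.805 MJ/h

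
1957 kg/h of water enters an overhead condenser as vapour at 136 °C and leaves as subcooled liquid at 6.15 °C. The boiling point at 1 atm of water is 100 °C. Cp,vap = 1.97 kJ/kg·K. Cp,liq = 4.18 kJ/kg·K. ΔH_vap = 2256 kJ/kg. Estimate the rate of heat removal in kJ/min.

vapour 136→100 °C: -70.92 kJ/kg
condensation at 100 °C: -2256 kJ/kg
liquid 100→6.15 °C: -392.29 kJ/kg
Δh = -70.92 + -2256 + -392.29 = -2719.2 kJ/kg
Q = ṁ·Δh = 1957 kg/h × -2719.2 kJ/kg = -5.3215e+06 kJ/h
|Q| = 1478.2 kW = 88692 kJ/min

Q_c = 88700 kJ/min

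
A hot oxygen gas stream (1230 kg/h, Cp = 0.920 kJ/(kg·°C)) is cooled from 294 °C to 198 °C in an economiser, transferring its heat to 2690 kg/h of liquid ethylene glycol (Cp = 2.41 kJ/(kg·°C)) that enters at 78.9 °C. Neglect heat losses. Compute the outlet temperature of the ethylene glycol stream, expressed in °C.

Heat released by hot stream: Q = 1230 × 0.920 × (294 − 198) = 108630 kJ/h
Energy balance on cold side (adiabatic exchanger): Q = ṁ_c·Cp_c·(T_c,out − T_c,in)
T_c,out = 78.9 + 108630/(2690 × 2.41) = 95.657 °C

T_c,out = 95.7 °C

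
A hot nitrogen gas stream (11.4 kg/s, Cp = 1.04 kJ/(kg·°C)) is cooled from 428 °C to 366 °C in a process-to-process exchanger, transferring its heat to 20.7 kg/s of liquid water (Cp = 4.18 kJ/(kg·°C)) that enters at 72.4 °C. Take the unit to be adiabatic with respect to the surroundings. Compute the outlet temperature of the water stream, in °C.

Heat released by hot stream: Q = 11.4 × 1.04 × (428 − 366) = 735.07 kJ/s
Energy balance on cold side (adiabatic exchanger): Q = ṁ_c·Cp_c·(T_c,out − T_c,in)
T_c,out = 72.4 + 735.07/(20.7 × 4.18) = 80.895 °C

T_c,out = 80.9 °C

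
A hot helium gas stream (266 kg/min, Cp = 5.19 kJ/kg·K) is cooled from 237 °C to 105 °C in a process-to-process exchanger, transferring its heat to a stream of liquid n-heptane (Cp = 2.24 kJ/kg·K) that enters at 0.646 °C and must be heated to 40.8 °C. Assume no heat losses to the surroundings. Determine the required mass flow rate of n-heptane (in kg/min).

Heat released by hot stream: Q = 266 × 5.19 × (237 − 105) = 182230 kJ/min
Energy balance on cold side (adiabatic exchanger): Q = ṁ_c·Cp_c·(T_c,out − T_c,in)
ṁ_c = 182230 / [2.24 × (40.8 − 0.646)] = 2026 kg/min

ṁ_c = 2030 kg/min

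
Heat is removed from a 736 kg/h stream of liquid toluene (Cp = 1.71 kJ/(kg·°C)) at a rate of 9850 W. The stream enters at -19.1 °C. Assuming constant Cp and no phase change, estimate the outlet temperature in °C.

Q = 9850 W = 35460 kJ/h
ΔT = Q/(ṁ·Cp) = 35460/(736×1.71) = 28.175 K
T_out = -19.1 − 28.175 = -47.275 °C

T_out = -47.3 °C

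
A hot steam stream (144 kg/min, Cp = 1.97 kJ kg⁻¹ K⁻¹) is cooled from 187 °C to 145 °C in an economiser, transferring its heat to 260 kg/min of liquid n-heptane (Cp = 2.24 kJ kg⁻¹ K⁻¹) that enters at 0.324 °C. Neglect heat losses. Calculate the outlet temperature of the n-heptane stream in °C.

T_c,out = 20.8 °C

Heat released by hot stream: Q = 144 × 1.97 × (187 − 145) = 11915 kJ/min
Energy balance on cold side (adiabatic exchanger): Q = ṁ_c·Cp_c·(T_c,out − T_c,in)
T_c,out = 0.324 + 11915/(260 × 2.24) = 20.782 °C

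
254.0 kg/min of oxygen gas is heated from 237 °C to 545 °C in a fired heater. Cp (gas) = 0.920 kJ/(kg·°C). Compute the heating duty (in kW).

Q = ṁ·Cp·ΔT = 254.0 × 0.920 × (545 − 237) = 71973 kJ/min
Converting: 71973 / 60 s = 1199.6 kW

Q = 1200 kW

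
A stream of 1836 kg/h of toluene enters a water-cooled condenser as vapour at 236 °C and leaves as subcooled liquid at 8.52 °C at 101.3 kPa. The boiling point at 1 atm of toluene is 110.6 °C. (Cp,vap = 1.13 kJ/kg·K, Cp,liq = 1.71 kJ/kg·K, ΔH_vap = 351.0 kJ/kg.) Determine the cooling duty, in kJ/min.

Q_c = 20400 kJ/min

vapour 236→110.6 °C: -141.7 kJ/kg
condensation at 110.6 °C: -351 kJ/kg
liquid 110.6→8.52 °C: -174.56 kJ/kg
Δh = -141.7 + -351 + -174.56 = -667.26 kJ/kg
Q = ṁ·Δh = 1836 kg/h × -667.26 kJ/kg = -1.2251e+06 kJ/h
|Q| = 340.3 kW = 20418 kJ/min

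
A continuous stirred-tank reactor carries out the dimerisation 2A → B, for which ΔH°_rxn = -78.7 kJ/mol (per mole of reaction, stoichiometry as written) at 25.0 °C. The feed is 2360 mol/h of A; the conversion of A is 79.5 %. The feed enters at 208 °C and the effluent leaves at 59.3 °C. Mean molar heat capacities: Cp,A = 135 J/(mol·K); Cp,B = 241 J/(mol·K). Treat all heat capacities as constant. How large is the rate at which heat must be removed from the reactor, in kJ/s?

Extent of reaction ξ = 0.795 × 2360 / 2 = 938.1 mol/h
Reaction term: ξ·ΔH°_rxn = 938.1 × -78.7 = -73828 kJ/h
Sensible, feed 208→25 °C: -58304 kJ/h
Outlet flows (mol/h): A 483.8, B 938.1
Sensible, products 25→59.3 °C: 9994.9 kJ/h
Q = ΔH = -122140 kJ/h = -33.927 kW
Heat removed = 33.927 kJ/s

Q_out = 33.9 kJ/s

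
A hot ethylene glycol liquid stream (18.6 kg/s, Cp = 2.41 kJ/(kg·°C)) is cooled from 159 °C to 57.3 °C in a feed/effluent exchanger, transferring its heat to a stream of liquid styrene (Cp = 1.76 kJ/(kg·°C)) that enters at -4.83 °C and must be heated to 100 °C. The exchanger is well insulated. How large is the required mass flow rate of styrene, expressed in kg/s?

Heat released by hot stream: Q = 18.6 × 2.41 × (159 − 57.3) = 4558.8 kJ/s
Energy balance on cold side (adiabatic exchanger): Q = ṁ_c·Cp_c·(T_c,out − T_c,in)
ṁ_c = 4558.8 / [1.76 × (100 − -4.83)] = 24.709 kg/s

ṁ_c = 24.7 kg/s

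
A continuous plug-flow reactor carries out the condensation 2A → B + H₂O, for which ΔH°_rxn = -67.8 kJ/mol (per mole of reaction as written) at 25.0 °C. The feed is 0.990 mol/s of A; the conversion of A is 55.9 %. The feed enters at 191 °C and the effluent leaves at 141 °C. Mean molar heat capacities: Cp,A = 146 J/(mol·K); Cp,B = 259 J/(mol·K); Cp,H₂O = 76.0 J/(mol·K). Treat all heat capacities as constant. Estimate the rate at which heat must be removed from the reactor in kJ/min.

Extent of reaction ξ = 0.559 × 0.990 / 2 = 0.27671 mol/s
Reaction term: ξ·ΔH°_rxn = 0.27671 × -67.8 = -18.761 kJ/s
Sensible, feed 191→25 °C: -23.994 kJ/s
Outlet flows (mol/s): A 0.43659, B 0.27671, H₂O 0.27671
Sensible, products 25→141 °C: 18.147 kJ/s
Q = ΔH = -24.607 kJ/s = -24.607 kW
Heat removed = 1476.4 kJ/min

Q_out = 1480 kJ/min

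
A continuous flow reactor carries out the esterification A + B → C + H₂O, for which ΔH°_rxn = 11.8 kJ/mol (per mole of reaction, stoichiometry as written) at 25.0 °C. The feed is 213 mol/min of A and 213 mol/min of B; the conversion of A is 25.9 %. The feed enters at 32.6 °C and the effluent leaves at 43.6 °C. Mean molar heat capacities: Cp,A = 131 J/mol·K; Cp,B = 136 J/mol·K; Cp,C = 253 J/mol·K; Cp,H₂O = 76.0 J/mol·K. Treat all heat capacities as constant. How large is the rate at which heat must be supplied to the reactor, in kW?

Q_in = 22.3 kW

Extent of reaction ξ = 0.259 × 213 = 55.167 mol/min
Reaction term: ξ·ΔH°_rxn = 55.167 × 11.8 = 650.97 kJ/min
Sensible, feed 32.6→25 °C: -432.22 kJ/min
Outlet flows (mol/min): A 157.83, B 157.83, C 55.167, H₂O 55.167
Sensible, products 25→43.6 °C: 1121.4 kJ/min
Q = ΔH = 1340.2 kJ/min = 22.336 kW
Heat supplied = 22.336 kW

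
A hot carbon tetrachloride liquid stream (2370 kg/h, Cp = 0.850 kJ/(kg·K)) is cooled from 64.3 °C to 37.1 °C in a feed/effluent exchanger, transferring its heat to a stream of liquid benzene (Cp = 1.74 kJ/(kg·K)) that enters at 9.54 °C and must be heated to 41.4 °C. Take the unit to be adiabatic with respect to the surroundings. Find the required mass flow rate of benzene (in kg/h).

Heat released by hot stream: Q = 2370 × 0.850 × (64.3 − 37.1) = 54794 kJ/h
Energy balance on cold side (adiabatic exchanger): Q = ṁ_c·Cp_c·(T_c,out − T_c,in)
ṁ_c = 54794 / [1.74 × (41.4 − 9.54)] = 988.42 kg/h

ṁ_c = 988 kg/h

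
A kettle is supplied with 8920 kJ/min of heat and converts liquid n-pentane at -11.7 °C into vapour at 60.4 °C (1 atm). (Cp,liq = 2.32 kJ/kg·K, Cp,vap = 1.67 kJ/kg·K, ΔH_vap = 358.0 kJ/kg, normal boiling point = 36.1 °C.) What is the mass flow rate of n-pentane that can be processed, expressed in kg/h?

Δh = 2.32×(36.1−-11.7) + 358.0 + 1.67×(60.4−36.1) = 509.48 kJ/kg
Q = 8920 kJ/min = 148.67 kJ/s = 535200 kJ/h
ṁ = Q/Δh = 535200 / 509.48 = 1050.5 kg/h

ṁ = 1050 kg/h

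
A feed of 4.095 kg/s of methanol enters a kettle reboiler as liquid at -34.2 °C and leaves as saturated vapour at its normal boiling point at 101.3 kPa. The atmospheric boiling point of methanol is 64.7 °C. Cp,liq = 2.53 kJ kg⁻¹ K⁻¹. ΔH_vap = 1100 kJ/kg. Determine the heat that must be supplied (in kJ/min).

Q = 332000 kJ/min

liquid -34.2→64.7 °C: 250.22 kJ/kg
vaporisation at 64.7 °C: 1100 kJ/kg
Δh = 250.22 + 1100 = 1350.2 kJ/kg
Q = ṁ·Δh = 4.095 kg/s × 1350.2 kJ/kg = 5529.1 kJ/s
|Q| = 5529.1 kW = 331750 kJ/min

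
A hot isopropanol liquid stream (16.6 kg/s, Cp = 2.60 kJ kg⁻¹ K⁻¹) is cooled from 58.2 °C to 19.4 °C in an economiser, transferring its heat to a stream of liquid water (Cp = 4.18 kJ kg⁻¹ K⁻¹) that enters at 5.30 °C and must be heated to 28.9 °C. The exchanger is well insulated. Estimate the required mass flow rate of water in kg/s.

ṁ_c = 17.0 kg/s

Heat released by hot stream: Q = 16.6 × 2.60 × (58.2 − 19.4) = 1674.6 kJ/s
Energy balance on cold side (adiabatic exchanger): Q = ṁ_c·Cp_c·(T_c,out − T_c,in)
ṁ_c = 1674.6 / [4.18 × (28.9 − 5.30)] = 16.976 kg/s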